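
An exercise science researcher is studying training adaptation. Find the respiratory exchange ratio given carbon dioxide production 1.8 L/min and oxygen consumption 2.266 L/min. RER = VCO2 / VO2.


VCO2 = 1.8 L/min
VO2 = 2.266 L/min
RER = 1.8 / 2.266 = 0.7944

0.7944


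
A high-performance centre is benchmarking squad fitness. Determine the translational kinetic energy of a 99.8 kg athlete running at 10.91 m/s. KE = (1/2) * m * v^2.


KE = 0.5 * m * v^2
= 0.5 * 99.8 * 10.91^2
= 0.5 * 99.8 * 119.0281
= 5939.5 J

5939.5 J


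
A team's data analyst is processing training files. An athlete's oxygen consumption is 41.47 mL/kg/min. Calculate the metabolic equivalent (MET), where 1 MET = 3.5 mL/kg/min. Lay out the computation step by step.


MET = VO2 / 3.5
= 41.47 / 3.5
= 11.85 METs

11.85 METs


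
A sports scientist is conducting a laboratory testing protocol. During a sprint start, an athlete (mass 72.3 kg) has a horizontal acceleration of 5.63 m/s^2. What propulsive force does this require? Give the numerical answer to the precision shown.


Propulsive force = mass * acceleration
= 72.3 kg * 5.63 m/s^2
= 407.05 N

407.05 N


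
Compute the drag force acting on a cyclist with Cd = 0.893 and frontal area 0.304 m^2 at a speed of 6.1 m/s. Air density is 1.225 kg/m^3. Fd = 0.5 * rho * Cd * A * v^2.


Step 1: v^2 = 37.21
Step 2: Fd = 0.5 * 1.225 * 0.893 * 0.304 * 37.21
= 6.187 N

6.187 N


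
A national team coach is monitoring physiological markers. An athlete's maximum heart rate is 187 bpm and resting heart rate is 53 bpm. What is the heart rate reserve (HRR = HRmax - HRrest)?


HRR = HRmax - HRrest
= 187 - 53
= 134 bpm

134 bpm


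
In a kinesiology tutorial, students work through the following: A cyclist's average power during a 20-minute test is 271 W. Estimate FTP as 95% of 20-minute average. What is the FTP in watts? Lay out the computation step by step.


FTP = 20-min power * 0.95
= 271 * 0.95
= 257.45 W

257.45 W


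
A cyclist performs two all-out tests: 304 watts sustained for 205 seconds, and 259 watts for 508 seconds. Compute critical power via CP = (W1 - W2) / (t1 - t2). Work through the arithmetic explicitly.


W1 = P1 * t1 = 304 * 205 = 62320 J
W2 = P2 * t2 = 259 * 508 = 131572 J
CP = (62320 - 131572) / (205 - 508)
= 228.55 W

228.55 W


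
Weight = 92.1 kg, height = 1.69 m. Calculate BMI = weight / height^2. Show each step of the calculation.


height^2 = 1.69^2 = 2.8561
BMI = 92.1 / 2.8561 = 32.25 kg/m^2

32.25 kg/m^2


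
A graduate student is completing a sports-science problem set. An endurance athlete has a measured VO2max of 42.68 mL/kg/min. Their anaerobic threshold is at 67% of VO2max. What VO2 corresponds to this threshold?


Anaerobic threshold VO2 = VO2max * 67%
= 42.68 * 0.67
= 28.6 mL/kg/min

28.6 mL/kg/min


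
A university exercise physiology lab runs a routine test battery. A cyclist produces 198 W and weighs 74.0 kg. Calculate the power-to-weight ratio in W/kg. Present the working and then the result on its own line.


P/W = power / mass
= 198 / 74.0
= 2.676 W/kg

2.676 W/kg


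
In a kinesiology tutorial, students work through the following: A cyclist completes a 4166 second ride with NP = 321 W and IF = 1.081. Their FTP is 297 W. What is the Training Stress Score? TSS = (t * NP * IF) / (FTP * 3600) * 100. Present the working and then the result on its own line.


t * NP * IF = 4166 * 321 * 1.081 = 1445606.166
FTP * 3600 = 1069200
TSS = (1445606.166 / 1069200) * 100 = 135.2

135.2 TSS


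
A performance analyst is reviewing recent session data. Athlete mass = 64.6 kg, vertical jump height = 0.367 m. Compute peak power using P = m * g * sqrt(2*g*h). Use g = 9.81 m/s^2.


sqrt(2 * 9.81 * 0.367) = sqrt(7.20054) = 2.683382 m/s
P = 64.6 * 9.81 * 2.683382
= 1700.53 W

1700.53 W


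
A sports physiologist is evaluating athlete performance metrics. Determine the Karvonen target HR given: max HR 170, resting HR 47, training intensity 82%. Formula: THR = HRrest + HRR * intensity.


HRR = HRmax - HRrest = 170 - 47 = 123
THR = 47 + 123 * 0.82
= 147.86 bpm

147.86 bpm


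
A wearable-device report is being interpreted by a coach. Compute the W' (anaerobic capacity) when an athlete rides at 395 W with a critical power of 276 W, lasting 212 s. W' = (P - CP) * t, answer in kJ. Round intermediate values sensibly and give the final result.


Above-CP power = 119 W
Duration = 212 s
W' = 119 * 212 = 25228 J
Convert: 25228 / 1000 = 25.228 kJ

25.228 kJ


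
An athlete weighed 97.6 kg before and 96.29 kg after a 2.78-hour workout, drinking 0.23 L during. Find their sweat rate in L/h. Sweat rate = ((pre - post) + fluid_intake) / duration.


Body mass change = 1.31 kg
Total sweat loss = 1.31 + 0.23 = 1.54 L
Rate = 1.54 / 2.78 = 0.554 L/h

0.554 L/h


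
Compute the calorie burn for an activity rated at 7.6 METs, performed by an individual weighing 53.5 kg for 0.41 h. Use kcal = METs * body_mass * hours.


Product of METs and mass = 7.6 * 53.5 = 406.6
Total kcal = 406.6 * 0.41 = 166.71 kcal

166.71 kcal


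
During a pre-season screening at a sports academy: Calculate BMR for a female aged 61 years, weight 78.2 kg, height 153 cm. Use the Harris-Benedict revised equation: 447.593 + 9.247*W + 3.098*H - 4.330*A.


Substituting values:
W term = 9.247 * 78.2 = 723.1154
H term = 3.098 * 153 = 473.994
A term = 4.330 * 61 = 264.13
BMR = 1380.57 kcal/day

1380.57 kcal/day


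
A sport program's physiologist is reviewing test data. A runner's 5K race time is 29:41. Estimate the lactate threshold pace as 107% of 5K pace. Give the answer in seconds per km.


Total race time = 29*60 + 41 = 1781 seconds
5K pace = 1781 / 5 = 356.2 sec/km
LT pace = 356.2 * 1.07 = 381.13 sec/km

381.13 s/km


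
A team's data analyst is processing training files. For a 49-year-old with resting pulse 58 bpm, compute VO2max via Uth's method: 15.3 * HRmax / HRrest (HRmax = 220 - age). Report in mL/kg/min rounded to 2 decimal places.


Step 1: HRmax = 220 - 49 = 171 bpm
Step 2: Ratio = 171 / 58 = 2.9483
Step 3: VO2max = 15.3 * 2.9483 = 45.11 mL/kg/min

45.11 mL/kg/min


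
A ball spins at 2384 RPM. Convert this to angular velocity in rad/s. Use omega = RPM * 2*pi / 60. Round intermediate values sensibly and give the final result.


omega = 2384 * 2 * pi / 60
= 2384 * 6.28318531 / 60
= 14979.114 / 60
= 249.652 rad/s

249.652 rad/s


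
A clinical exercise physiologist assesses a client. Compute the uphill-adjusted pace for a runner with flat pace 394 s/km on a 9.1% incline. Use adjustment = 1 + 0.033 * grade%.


Adjustment factor = 1 + 0.033 * 9.1 = 1.3003
Grade-adjusted pace = 394 * 1.3003 = 512.32 s/km

512.32 s/km


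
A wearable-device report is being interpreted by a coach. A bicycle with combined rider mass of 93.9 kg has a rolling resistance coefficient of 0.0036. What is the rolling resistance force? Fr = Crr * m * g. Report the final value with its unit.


Fr = 0.0036 * 93.9 * 9.81
= 0.33804 * 9.81
= 3.316 N

3.316 N


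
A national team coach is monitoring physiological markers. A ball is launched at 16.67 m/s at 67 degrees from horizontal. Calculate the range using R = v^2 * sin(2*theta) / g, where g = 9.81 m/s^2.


sin(2 * 67) = sin(134) = 0.71934
v^2 = 16.67^2 = 277.8889
R = 277.8889 * 0.71934 / 9.81
= 20.377 m

20.377 m


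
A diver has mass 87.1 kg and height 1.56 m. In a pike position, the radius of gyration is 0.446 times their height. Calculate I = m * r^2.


r = 0.446 * 1.56 = 0.69576 m
I = m * r^2 = 87.1 * 0.484082 = 42.164 kg*m^2

42.164 kg*m^2


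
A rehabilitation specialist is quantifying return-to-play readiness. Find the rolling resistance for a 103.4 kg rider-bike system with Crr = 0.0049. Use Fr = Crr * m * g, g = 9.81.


m * g = 103.4 * 9.81 = 1014.354 N
Fr = 0.0049 * 1014.354 = 4.97 N

4.97 N


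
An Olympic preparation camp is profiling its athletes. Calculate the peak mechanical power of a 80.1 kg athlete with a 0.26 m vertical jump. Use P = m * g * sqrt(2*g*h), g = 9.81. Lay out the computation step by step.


First, sqrt(2gh) = sqrt(2 * 9.81 * 0.26)
= sqrt(5.1012) = 2.258584 m/s
Power = 80.1 * 9.81 * 2.258584 = 1774.75 W

1774.75 W


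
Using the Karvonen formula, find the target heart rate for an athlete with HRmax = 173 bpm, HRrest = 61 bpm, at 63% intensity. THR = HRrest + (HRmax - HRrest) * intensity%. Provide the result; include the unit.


HRR = 173 - 61 = 112
THR = 61 + 112 * 0.63
= 61 + 70.56
= 131.56 bpm

131.56 bpm


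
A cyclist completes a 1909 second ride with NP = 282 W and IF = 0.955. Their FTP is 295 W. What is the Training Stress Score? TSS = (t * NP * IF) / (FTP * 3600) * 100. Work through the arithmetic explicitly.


t * NP * IF = 1909 * 282 * 0.955 = 514112.79
FTP * 3600 = 1062000
TSS = (514112.79 / 1062000) * 100 = 48.41

48.41 TSS


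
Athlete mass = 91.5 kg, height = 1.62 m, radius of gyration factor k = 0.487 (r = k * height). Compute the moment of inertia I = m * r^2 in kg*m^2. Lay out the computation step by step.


r = k * height = 0.487 * 1.62 = 0.78894 m
r^2 = 0.78894^2 = 0.622426
I = 91.5 * 0.622426 = 56.952 kg*m^2

56.952 kg*m^2


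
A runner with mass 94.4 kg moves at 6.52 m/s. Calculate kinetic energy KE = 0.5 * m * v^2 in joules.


v^2 = 6.52^2 = 42.5104
KE = 0.5 * 94.4 * 42.5104
= 2006.49 J

2006.49 J


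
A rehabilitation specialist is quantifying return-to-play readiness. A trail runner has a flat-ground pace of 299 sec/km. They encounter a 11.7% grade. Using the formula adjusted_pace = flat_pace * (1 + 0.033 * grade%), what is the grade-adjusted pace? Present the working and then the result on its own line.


Grade factor = 1 + 0.033 * 11.7 = 1.3861
Adjusted = 299 * 1.3861 = 414.44 sec/km

414.44 s/km


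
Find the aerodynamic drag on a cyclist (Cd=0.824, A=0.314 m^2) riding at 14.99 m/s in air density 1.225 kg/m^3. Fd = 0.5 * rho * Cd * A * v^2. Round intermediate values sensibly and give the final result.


Fd = 0.5 * 1.225 * 0.824 * 0.314 * 14.99^2
= 0.5 * 1.225 * 0.824 * 0.314 * 224.7001
= 35.61 N

35.61 N


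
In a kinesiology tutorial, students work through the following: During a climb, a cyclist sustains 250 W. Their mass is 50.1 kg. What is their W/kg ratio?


Power-to-weight = 250 W / 50.1 kg
= 4.99 W/kg

4.99 W/kg


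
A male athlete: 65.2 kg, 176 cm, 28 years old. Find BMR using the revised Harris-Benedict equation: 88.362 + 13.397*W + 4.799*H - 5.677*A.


Intercept = 88.362
Weight contribution = 13.397 * 65.2 = 873.4844
Height contribution = 4.799 * 176 = 844.624
Age contribution = 5.677 * 28 = 158.956
BMR = 88.362 + 873.4844 + 844.624 - 158.956
= 1647.51 kcal/day

1647.51 kcal/day


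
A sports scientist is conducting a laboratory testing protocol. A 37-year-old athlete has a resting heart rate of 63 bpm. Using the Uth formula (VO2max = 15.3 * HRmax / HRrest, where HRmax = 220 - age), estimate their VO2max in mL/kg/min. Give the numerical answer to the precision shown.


HRmax = 220 - 37 = 183 bpm
Ratio = HRmax / HRrest = 183 / 63 = 2.9048
VO2max = 15.3 * 2.9048 = 44.44 mL/kg/min

44.44 mL/kg/min


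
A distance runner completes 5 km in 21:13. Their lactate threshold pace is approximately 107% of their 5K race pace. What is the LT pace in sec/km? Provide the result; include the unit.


Convert to seconds: 21 min 13 s = 1273 s
Pace per km = 1273 / 5 = 254.6 s/km
LT pace = 254.6 * 1.07 = 272.42 s/km

272.42 s/km


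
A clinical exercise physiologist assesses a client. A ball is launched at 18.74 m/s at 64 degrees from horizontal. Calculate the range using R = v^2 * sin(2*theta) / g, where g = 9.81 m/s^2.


sin(2 * 64) = sin(128) = 0.788011
v^2 = 18.74^2 = 351.1876
R = 351.1876 * 0.788011 / 9.81
= 28.21 m

28.21 m


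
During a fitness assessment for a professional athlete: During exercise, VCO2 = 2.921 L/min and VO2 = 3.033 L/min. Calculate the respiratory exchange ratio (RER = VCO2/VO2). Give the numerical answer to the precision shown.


RER = VCO2 / VO2
= 2.921 / 3.033
= 0.9631

0.9631


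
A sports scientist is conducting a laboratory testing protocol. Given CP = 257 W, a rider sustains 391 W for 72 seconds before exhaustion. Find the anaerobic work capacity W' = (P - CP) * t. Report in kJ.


Excess power = 391 - 257 = 134 W
Work above CP = 134 * 72 = 9648 J
W' = 9.648 kJ

9.648 kJ


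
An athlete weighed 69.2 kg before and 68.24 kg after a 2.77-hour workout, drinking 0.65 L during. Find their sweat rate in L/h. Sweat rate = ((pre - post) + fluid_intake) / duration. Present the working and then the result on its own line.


Body mass change = 0.96 kg
Total sweat loss = 0.96 + 0.65 = 1.61 L
Rate = 1.61 / 2.77 = 0.581 L/h

0.581 L/h


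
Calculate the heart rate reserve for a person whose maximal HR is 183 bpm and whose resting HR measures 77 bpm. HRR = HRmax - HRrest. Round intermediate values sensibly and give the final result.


HRmax = 183 bpm
HRrest = 77 bpm
HRR = 183 - 77 = 106 bpm

106 bpm


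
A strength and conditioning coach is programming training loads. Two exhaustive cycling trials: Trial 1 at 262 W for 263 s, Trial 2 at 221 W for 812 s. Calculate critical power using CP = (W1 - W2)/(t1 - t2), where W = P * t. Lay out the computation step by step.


W1 = 262 * 263 = 68906 J
W2 = 221 * 812 = 179452 J
CP = (68906 - 179452) / (263 - 812)
= -110546 / -549
= 201.36 W

201.36 W


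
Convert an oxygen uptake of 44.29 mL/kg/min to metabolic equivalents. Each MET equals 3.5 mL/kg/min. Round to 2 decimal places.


One MET = 3.5 mL/kg/min
Number of METs = 44.29 / 3.5
= 12.65 METs

12.65 METs


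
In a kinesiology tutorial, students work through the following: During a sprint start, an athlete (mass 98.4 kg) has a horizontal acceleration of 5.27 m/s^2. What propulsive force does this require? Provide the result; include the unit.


Propulsive force = mass * acceleration
= 98.4 kg * 5.27 m/s^2
= 518.57 N

518.57 N


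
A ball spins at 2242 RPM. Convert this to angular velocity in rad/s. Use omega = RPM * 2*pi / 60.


omega = 2242 * 2 * pi / 60
= 2242 * 6.28318531 / 60
= 14086.901 / 60
= 234.782 rad/s

234.782 rad/s


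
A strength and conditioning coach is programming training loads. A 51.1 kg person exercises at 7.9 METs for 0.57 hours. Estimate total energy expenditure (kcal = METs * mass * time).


Energy = METs * mass(kg) * time(h)
= 7.9 * 51.1 * 0.57
= 230.1 kcal

230.1 kcal


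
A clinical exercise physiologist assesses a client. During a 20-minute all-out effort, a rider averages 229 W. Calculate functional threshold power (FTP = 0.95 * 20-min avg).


FTP = 0.95 * 229
= 217.55 W

217.55 W


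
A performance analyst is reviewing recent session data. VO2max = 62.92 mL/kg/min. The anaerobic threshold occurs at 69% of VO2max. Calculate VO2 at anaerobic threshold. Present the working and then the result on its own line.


AT fraction = 69 / 100 = 0.69
AT VO2 = 62.92 * 0.69
= 43.41 mL/kg/min

43.41 mL/kg/min


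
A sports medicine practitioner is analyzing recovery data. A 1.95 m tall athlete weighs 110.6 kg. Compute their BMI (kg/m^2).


height^2 = 3.8025 m^2
BMI = 110.6 / 3.8025 = 29.09 kg/m^2

29.09 kg/m^2


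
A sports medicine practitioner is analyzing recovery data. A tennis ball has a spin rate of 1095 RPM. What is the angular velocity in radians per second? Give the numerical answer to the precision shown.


Convert RPM to rad/s: multiply by 2*pi and divide by 60
omega = 1095 * 2 * pi / 60
= 114.668 rad/s

114.668 rad/s


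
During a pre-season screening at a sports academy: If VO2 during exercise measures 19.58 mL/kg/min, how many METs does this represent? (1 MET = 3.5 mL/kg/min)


METs = VO2 / 3.5 = 19.58 / 3.5 = 5.59

5.59 METs


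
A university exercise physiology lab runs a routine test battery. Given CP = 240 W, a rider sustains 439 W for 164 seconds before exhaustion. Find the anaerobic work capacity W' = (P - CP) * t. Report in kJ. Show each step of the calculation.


Excess power = 439 - 240 = 199 W
Work above CP = 199 * 164 = 32636 J
W' = 32.636 kJ

32.636 kJ


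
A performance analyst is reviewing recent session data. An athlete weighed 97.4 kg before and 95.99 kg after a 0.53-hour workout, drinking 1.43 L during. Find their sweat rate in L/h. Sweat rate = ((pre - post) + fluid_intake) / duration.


Body mass change = 1.41 kg
Total sweat loss = 1.41 + 1.43 = 2.84 L
Rate = 2.84 / 0.53 = 5.358 L/h

5.358 L/h


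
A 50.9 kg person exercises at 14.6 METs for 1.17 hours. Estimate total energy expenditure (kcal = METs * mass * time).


Energy = METs * mass(kg) * time(h)
= 14.6 * 50.9 * 1.17
= 869.47 kcal

869.47 kcal


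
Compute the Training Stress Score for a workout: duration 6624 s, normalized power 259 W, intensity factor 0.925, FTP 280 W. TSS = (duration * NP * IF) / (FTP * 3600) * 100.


Product = 6624 * 259 * 0.925 = 1586944.8
Base = 280 * 3600 = 1008000
TSS = 1586944.8 / 1008000 * 100 = 157.44

157.44 TSS


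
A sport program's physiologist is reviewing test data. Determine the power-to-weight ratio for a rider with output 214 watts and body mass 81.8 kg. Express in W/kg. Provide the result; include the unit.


P/W = 214 / 81.8 = 2.616 W/kg

2.616 W/kg


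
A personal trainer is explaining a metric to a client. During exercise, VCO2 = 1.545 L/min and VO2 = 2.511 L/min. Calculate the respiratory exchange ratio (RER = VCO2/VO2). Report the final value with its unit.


RER = VCO2 / VO2
= 1.545 / 2.511
= 0.6153

0.6153


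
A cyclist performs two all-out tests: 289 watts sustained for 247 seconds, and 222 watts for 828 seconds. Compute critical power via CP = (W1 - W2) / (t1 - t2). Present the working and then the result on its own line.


W1 = P1 * t1 = 289 * 247 = 71383 J
W2 = P2 * t2 = 222 * 828 = 183816 J
CP = (71383 - 183816) / (247 - 828)
= 193.52 W

193.52 W


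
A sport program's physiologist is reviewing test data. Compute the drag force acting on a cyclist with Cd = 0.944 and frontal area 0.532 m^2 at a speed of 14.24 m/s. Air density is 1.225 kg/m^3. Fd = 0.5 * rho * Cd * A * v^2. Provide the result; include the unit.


Step 1: v^2 = 202.7776
Step 2: Fd = 0.5 * 1.225 * 0.944 * 0.532 * 202.7776
= 62.375 N

62.375 N


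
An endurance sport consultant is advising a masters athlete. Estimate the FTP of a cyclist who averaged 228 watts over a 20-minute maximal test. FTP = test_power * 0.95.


FTP = 228 * 0.95 = 216.6 W

216.6 W


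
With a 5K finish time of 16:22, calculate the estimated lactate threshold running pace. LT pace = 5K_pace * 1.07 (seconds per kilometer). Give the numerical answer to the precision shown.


Race duration = 982 s for 5 km
Average pace = 982 / 5 = 196.4 s/km
LT pace = 196.4 * 1.07
= 210.15 s/km

210.15 s/km


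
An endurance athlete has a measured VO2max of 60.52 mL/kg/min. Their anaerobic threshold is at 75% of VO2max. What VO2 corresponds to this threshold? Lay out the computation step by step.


Anaerobic threshold VO2 = VO2max * 75%
= 60.52 * 0.75
= 45.39 mL/kg/min

45.39 mL/kg/min


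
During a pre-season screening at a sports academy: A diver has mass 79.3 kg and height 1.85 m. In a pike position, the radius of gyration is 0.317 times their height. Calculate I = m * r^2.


r = 0.317 * 1.85 = 0.58645 m
I = m * r^2 = 79.3 * 0.343924 = 27.273 kg*m^2

27.273 kg*m^2


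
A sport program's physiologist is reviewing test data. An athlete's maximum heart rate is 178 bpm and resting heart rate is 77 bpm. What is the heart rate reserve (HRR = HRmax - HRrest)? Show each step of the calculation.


HRR = HRmax - HRrest
= 178 - 77
= 101 bpm

101 bpm


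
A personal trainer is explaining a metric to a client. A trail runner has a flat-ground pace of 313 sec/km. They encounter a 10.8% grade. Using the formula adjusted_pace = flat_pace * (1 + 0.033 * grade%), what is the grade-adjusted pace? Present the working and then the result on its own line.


Grade factor = 1 + 0.033 * 10.8 = 1.3564
Adjusted = 313 * 1.3564 = 424.55 sec/km

424.55 s/km


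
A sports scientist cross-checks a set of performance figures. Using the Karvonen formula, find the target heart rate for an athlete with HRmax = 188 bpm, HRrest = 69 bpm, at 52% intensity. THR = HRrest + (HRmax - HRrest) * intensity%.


HRR = 188 - 69 = 119
THR = 69 + 119 * 0.52
= 69 + 61.88
= 130.88 bpm

130.88 bpm


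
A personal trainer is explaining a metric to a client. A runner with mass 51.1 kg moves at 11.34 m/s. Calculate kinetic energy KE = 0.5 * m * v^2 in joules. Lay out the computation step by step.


v^2 = 11.34^2 = 128.5956
KE = 0.5 * 51.1 * 128.5956
= 3285.62 J

3285.62 J


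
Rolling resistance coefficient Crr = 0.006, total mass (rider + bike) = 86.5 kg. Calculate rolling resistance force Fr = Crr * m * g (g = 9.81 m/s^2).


Fr = Crr * m * g
= 0.006 * 86.5 * 9.81
= 5.091 N

5.091 N


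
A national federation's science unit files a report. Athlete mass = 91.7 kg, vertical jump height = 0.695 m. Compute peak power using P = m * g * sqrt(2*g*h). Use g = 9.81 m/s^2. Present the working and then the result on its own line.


sqrt(2 * 9.81 * 0.695) = sqrt(13.6359) = 3.692682 m/s
P = 91.7 * 9.81 * 3.692682
= 3321.85 W

3321.85 W


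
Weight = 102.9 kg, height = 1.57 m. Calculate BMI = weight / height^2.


height^2 = 1.57^2 = 2.4649
BMI = 102.9 / 2.4649 = 41.75 kg/m^2

41.75 kg/m^2


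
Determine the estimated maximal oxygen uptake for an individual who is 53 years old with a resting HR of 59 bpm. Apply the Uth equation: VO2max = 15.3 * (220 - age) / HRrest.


HRmax = 220 - 53 = 167
VO2max = 15.3 * (167 / 59)
= 15.3 * 2.8305
= 43.31 mL/kg/min

43.31 mL/kg/min


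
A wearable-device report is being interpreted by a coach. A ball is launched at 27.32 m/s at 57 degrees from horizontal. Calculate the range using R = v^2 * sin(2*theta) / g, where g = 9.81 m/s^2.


sin(2 * 57) = sin(114) = 0.913545
v^2 = 27.32^2 = 746.3824
R = 746.3824 * 0.913545 / 9.81
= 69.506 m

69.506 m


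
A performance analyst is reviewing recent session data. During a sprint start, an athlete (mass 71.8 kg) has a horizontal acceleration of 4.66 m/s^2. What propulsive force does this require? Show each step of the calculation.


Propulsive force = mass * acceleration
= 71.8 kg * 4.66 m/s^2
= 334.59 N

334.59 N


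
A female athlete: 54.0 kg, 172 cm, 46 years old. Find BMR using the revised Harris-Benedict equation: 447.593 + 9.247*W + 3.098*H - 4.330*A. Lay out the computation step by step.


Intercept = 447.593
Weight contribution = 9.247 * 54.0 = 499.338
Height contribution = 3.098 * 172 = 532.856
Age contribution = 4.33 * 46 = 199.18
BMR = 447.593 + 499.338 + 532.856 - 199.18
= 1280.61 kcal/day

1280.61 kcal/day


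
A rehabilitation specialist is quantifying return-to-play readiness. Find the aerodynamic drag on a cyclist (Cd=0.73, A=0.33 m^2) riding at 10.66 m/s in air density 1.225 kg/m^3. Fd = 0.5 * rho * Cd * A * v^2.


Fd = 0.5 * 1.225 * 0.73 * 0.33 * 10.66^2
= 0.5 * 1.225 * 0.73 * 0.33 * 113.6356
= 16.767 N

16.767 N


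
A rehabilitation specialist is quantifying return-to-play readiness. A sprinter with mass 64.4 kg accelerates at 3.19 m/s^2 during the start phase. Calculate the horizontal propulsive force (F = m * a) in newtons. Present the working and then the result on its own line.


F = m * a
= 64.4 * 3.19
= 205.44 N

205.44 N


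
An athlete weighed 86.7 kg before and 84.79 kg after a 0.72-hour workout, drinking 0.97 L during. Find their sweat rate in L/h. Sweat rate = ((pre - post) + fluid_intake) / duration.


Body mass change = 1.91 kg
Total sweat loss = 1.91 + 0.97 = 2.88 L
Rate = 2.88 / 0.72 = 4.0 L/h

4.0 L/h


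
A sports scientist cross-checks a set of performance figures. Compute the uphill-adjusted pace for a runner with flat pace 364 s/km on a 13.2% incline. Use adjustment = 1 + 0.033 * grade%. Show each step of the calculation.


Adjustment factor = 1 + 0.033 * 13.2 = 1.4356
Grade-adjusted pace = 364 * 1.4356 = 522.56 s/km

522.56 s/km


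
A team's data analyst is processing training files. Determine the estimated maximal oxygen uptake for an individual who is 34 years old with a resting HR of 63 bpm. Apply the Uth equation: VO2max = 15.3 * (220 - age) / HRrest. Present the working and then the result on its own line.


HRmax = 220 - 34 = 186
VO2max = 15.3 * (186 / 63)
= 15.3 * 2.9524
= 45.17 mL/kg/min

45.17 mL/kg/min


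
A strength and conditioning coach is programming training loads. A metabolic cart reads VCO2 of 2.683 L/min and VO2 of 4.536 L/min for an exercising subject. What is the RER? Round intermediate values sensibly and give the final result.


RER = VCO2 / VO2 = 2.683 / 4.536 = 0.5915

0.5915


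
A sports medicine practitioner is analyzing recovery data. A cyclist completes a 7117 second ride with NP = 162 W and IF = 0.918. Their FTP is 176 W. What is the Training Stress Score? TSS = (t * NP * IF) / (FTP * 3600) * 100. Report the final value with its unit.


t * NP * IF = 7117 * 162 * 0.918 = 1058411.772
FTP * 3600 = 633600
TSS = (1058411.772 / 633600) * 100 = 167.05

167.05 TSS


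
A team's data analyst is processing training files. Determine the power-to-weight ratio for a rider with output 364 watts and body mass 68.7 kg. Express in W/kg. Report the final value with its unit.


P/W = 364 / 68.7 = 5.298 W/kg

5.298 W/kg


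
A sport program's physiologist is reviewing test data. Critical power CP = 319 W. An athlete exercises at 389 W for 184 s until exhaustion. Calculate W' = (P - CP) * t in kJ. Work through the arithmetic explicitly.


P - CP = 389 - 319 = 70 W
W' = 70 * 184 = 12880 J
= 12880 / 1000 = 12.88 kJ

12.88 kJ


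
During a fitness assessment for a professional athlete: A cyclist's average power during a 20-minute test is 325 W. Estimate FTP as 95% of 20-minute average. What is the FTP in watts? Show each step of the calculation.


FTP = 20-min power * 0.95
= 325 * 0.95
= 308.75 W

308.75 W


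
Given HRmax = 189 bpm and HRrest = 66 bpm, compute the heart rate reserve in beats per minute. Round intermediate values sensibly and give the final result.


Heart rate reserve = maximum HR minus resting HR
HRR = 189 - 66 = 123 bpm

123 bpm


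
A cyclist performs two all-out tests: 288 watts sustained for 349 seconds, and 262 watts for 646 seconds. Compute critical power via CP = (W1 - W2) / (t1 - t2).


W1 = P1 * t1 = 288 * 349 = 100512 J
W2 = P2 * t2 = 262 * 646 = 169252 J
CP = (100512 - 169252) / (349 - 646)
= 231.45 W

231.45 W


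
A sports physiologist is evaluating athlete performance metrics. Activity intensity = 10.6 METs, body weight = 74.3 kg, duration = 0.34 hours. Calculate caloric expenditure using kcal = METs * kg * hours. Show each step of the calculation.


kcal = 10.6 * 74.3 * 0.34
= 787.58 * 0.34
= 267.78 kcal

267.78 kcal


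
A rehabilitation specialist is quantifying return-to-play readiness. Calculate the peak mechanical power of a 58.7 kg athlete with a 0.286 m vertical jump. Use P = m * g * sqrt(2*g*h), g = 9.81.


First, sqrt(2gh) = sqrt(2 * 9.81 * 0.286)
= sqrt(5.61132) = 2.368822 m/s
Power = 58.7 * 9.81 * 2.368822 = 1364.08 W

1364.08 W


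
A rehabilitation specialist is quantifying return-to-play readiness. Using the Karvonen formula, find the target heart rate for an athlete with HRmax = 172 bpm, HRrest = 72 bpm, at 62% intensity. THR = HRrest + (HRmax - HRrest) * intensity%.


HRR = 172 - 72 = 100
THR = 72 + 100 * 0.62
= 72 + 62.0
= 134.0 bpm

134.0 bpm


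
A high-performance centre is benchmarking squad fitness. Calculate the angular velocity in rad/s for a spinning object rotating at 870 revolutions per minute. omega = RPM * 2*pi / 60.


omega = RPM * 2*pi / 60
= 870 * 6.28318531 / 60
= 91.106 rad/s

91.106 rad/s


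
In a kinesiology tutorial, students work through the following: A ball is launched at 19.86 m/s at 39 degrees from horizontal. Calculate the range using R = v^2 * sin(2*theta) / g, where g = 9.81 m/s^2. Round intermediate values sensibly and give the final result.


sin(2 * 39) = sin(78) = 0.978148
v^2 = 19.86^2 = 394.4196
R = 394.4196 * 0.978148 / 9.81
= 39.327 m

39.327 m


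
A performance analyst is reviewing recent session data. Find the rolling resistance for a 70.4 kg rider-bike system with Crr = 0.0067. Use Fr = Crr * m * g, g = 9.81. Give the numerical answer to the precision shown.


m * g = 70.4 * 9.81 = 690.624 N
Fr = 0.0067 * 690.624 = 4.627 N

4.627 N


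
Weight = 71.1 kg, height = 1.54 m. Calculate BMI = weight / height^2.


height^2 = 1.54^2 = 2.3716
BMI = 71.1 / 2.3716 = 29.98 kg/m^2

29.98 kg/m^2


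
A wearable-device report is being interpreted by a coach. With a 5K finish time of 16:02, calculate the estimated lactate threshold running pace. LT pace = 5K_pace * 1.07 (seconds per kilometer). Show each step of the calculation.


Race duration = 962 s for 5 km
Average pace = 962 / 5 = 192.4 s/km
LT pace = 192.4 * 1.07
= 205.87 s/km

205.87 s/km


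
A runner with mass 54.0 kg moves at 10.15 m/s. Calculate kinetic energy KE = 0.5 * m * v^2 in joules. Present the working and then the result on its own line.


v^2 = 10.15^2 = 103.0225
KE = 0.5 * 54.0 * 103.0225
= 2781.61 J

2781.61 J


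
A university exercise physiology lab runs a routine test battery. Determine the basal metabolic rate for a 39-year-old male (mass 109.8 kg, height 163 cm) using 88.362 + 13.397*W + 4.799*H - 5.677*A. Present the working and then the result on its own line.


BMR = 88.362 + 13.397*109.8 + 4.799*163 - 5.677*39
= 2120.19 kcal/day

2120.19 kcal/day


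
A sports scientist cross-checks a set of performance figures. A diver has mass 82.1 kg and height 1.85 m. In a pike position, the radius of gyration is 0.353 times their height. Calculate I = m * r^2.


r = 0.353 * 1.85 = 0.65305 m
I = m * r^2 = 82.1 * 0.426474 = 35.014 kg*m^2

35.014 kg*m^2


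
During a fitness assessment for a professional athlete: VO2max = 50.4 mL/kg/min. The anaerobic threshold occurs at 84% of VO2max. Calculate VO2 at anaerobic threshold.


AT fraction = 84 / 100 = 0.84
AT VO2 = 50.4 * 0.84
= 42.34 mL/kg/min

42.34 mL/kg/min


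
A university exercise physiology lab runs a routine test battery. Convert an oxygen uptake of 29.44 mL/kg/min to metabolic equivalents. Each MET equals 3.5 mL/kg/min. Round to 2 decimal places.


One MET = 3.5 mL/kg/min
Number of METs = 29.44 / 3.5
= 8.41 METs

8.41 METs


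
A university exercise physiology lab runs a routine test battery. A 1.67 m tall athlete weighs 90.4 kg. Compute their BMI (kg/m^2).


height^2 = 2.7889 m^2
BMI = 90.4 / 2.7889 = 32.41 kg/m^2

32.41 kg/m^2


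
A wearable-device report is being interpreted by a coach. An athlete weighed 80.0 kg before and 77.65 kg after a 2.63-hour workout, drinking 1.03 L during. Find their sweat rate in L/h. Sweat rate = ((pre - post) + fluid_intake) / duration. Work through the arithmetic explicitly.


Body mass change = 2.35 kg
Total sweat loss = 2.35 + 1.03 = 3.38 L
Rate = 3.38 / 2.63 = 1.285 L/h

1.285 L/h


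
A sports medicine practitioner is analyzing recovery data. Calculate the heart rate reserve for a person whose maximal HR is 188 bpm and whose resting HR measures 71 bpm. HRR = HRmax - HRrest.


HRmax = 188 bpm
HRrest = 71 bpm
HRR = 188 - 71 = 117 bpm

117 bpm


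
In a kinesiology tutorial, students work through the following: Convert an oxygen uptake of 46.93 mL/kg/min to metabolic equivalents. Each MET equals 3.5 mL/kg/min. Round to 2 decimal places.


One MET = 3.5 mL/kg/min
Number of METs = 46.93 / 3.5
= 13.41 METs

13.41 METs


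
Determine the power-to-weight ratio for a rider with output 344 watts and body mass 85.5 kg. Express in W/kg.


P/W = 344 / 85.5 = 4.023 W/kg

4.023 W/kg


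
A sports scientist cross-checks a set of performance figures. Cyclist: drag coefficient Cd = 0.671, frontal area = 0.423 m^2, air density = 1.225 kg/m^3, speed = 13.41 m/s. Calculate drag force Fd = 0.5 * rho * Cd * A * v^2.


v^2 = 13.41^2 = 179.8281
Fd = 0.5 * 1.225 * 0.671 * 0.423 * 179.8281
= 31.263 N

31.263 N


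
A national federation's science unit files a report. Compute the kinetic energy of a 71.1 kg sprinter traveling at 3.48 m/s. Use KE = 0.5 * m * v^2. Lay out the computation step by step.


Velocity squared = 12.1104
KE = 0.5 * 71.1 * 12.1104 = 430.52 J

430.52 J


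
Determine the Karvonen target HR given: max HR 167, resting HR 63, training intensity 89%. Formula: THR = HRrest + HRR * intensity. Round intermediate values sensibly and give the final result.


HRR = HRmax - HRrest = 167 - 63 = 104
THR = 63 + 104 * 0.89
= 155.56 bpm

155.56 bpm


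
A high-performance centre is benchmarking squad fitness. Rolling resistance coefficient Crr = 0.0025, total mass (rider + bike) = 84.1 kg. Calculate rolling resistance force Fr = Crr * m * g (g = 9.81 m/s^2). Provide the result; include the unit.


Fr = Crr * m * g
= 0.0025 * 84.1 * 9.81
= 2.063 N

2.063 N


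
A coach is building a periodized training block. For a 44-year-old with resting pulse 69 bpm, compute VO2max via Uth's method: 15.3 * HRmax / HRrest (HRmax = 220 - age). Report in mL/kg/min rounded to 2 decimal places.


Step 1: HRmax = 220 - 44 = 176 bpm
Step 2: Ratio = 176 / 69 = 2.5507
Step 3: VO2max = 15.3 * 2.5507 = 39.03 mL/kg/min

39.03 mL/kg/min


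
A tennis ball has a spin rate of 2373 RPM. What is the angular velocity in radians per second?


Convert RPM to rad/s: multiply by 2*pi and divide by 60
omega = 2373 * 2 * pi / 60
= 248.5 rad/s

248.5 rad/s


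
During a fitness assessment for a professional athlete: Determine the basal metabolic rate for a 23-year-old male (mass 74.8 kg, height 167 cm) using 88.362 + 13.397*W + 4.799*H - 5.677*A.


BMR = 88.362 + 13.397*74.8 + 4.799*167 - 5.677*23
= 1761.32 kcal/day

1761.32 kcal/day


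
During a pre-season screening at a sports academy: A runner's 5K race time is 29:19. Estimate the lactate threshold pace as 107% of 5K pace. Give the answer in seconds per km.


Total race time = 29*60 + 19 = 1759 seconds
5K pace = 1759 / 5 = 351.8 sec/km
LT pace = 351.8 * 1.07 = 376.43 sec/km

376.43 s/km


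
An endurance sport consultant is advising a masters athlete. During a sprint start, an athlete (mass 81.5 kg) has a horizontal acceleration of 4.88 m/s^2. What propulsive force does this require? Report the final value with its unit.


Propulsive force = mass * acceleration
= 81.5 kg * 4.88 m/s^2
= 397.72 N

397.72 N


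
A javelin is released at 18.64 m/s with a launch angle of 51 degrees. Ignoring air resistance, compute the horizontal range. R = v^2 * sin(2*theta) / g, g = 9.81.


Launch speed squared = 347.4496
sin(2 * 51 deg) = 0.978148
Range = 347.4496 * 0.978148 / 9.81
= 34.644 m

34.644 m


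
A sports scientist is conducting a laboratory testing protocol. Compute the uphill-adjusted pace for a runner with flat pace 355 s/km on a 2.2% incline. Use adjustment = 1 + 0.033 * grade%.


Adjustment factor = 1 + 0.033 * 2.2 = 1.0726
Grade-adjusted pace = 355 * 1.0726 = 380.77 s/km

380.77 s/km


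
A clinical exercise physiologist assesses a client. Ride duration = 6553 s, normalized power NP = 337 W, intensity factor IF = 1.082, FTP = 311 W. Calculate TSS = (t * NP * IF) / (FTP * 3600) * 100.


Numerator = 6553 * 337 * 1.082 = 2389446.602
Denominator = 311 * 3600 = 1119600
TSS = 2389446.602 / 1119600 * 100
= 213.42

213.42 TSS


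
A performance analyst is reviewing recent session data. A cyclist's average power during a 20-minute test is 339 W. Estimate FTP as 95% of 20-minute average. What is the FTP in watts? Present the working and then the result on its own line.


FTP = 20-min power * 0.95
= 339 * 0.95
= 322.05 W

322.05 W


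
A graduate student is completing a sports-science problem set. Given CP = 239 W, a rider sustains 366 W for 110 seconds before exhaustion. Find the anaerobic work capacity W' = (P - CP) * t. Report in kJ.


Excess power = 366 - 239 = 127 W
Work above CP = 127 * 110 = 13970 J
W' = 13.97 kJ

13.97 kJ


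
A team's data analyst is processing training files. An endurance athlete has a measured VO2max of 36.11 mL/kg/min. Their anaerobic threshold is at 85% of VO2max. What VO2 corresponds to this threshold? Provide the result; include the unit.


Anaerobic threshold VO2 = VO2max * 85%
= 36.11 * 0.85
= 30.69 mL/kg/min

30.69 mL/kg/min


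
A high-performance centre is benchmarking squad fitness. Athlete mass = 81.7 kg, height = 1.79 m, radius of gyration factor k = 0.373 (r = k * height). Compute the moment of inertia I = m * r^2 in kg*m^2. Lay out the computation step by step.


r = k * height = 0.373 * 1.79 = 0.66767 m
r^2 = 0.66767^2 = 0.445783
I = 81.7 * 0.445783 = 36.42 kg*m^2

36.42 kg*m^2


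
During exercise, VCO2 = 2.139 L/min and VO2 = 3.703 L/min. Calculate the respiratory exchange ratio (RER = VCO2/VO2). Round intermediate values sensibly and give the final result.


RER = VCO2 / VO2
= 2.139 / 3.703
= 0.5776

0.5776


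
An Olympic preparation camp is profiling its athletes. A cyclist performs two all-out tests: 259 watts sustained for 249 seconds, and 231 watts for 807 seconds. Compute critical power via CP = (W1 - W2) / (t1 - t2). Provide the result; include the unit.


W1 = P1 * t1 = 259 * 249 = 64491 J
W2 = P2 * t2 = 231 * 807 = 186417 J
CP = (64491 - 186417) / (249 - 807)
= 218.51 W

218.51 W


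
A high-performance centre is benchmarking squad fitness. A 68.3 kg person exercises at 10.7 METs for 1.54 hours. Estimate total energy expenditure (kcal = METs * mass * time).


Energy = METs * mass(kg) * time(h)
= 10.7 * 68.3 * 1.54
= 1125.45 kcal

1125.45 kcal


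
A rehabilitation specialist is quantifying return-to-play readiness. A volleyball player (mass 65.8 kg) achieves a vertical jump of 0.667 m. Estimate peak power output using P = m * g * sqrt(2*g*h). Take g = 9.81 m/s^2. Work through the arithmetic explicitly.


2 * g * h = 2 * 9.81 * 0.667 = 13.08654
sqrt(13.08654) = 3.617532 m/s
P = 65.8 * 9.81 * 3.617532 = 2335.11 W

2335.11 W


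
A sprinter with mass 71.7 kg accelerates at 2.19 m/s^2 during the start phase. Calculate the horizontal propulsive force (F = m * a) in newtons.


F = m * a
= 71.7 * 2.19
= 157.02 N

157.02 N


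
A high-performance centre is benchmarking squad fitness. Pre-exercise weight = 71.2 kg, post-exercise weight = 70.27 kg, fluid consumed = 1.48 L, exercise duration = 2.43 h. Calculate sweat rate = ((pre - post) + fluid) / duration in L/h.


Weight loss = 71.2 - 70.27 = 0.93 kg (approx L)
Total sweat = 0.93 + 1.48 = 2.41 L
Sweat rate = 2.41 / 2.43 = 0.992 L/h

0.992 L/h


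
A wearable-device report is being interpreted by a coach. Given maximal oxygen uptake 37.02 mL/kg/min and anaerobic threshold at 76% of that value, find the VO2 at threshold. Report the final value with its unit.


Percentage as decimal = 0.76
VO2 at AT = 37.02 * 0.76 = 28.14 mL/kg/min

28.14 mL/kg/min


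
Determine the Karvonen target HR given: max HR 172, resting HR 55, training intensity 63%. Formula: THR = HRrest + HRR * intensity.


HRR = HRmax - HRrest = 172 - 55 = 117
THR = 55 + 117 * 0.63
= 128.71 bpm

128.71 bpm


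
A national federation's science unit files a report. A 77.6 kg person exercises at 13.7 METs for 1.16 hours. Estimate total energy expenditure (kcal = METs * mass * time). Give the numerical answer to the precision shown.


Energy = METs * mass(kg) * time(h)
= 13.7 * 77.6 * 1.16
= 1233.22 kcal

1233.22 kcal


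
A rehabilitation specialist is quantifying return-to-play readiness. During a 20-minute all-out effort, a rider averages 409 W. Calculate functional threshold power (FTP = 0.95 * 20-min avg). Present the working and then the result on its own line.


FTP = 0.95 * 409
= 388.55 W

388.55 W


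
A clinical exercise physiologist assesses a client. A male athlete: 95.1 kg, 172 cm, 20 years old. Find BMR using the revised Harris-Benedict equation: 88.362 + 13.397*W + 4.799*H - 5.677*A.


Intercept = 88.362
Weight contribution = 13.397 * 95.1 = 1274.0547
Height contribution = 4.799 * 172 = 825.428
Age contribution = 5.677 * 20 = 113.54
BMR = 88.362 + 1274.0547 + 825.428 - 113.54
= 2074.3 kcal/day

2074.3 kcal/day
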